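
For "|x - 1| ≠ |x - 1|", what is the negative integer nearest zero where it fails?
Testing negative integers from -1 downward:
x = -1: LHS = |(-1) - 1| = |-2| = 2, RHS = |(-1) - 1| = |-2| = 2; 2 ≠ 2 — FAILS  ← closest negative counterexample to 0

Answer: x = -1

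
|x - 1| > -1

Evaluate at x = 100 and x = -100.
x = 100: LHS = |100 - 1| = |99| = 99; 99 > -1 — holds
x = -100: LHS = |(-100) - 1| = |-101| = 101; 101 > -1 — holds

Answer: Yes, holds for both x = 100 and x = -100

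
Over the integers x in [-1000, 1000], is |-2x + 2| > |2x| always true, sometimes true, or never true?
Holds at x = 0: LHS = |-2·0 + 2| = |2| = 2, RHS = |2·0| = |0| = 0; 2 > 0 — holds
Fails at x = 1: LHS = |-2·1 + 2| = |0| = 0, RHS = |2·1| = |2| = 2; 0 > 2 — FAILS
It is satisfied by some integers in the range but not all.

Answer: Sometimes true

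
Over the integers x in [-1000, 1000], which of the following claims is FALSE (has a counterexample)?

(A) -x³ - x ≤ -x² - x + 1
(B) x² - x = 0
(A) x = -1: LHS = -(-1)³ - (-1) = 2, RHS = -(-1)² - (-1) + 1 = 1; 2 ≤ 1 — FAILS
(B) x = -1: LHS = (-1)² - (-1) = 2; 2 = 0 — FAILS

Answer: Both A and B are false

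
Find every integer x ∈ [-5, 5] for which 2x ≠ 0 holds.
Holds for: {-5, -4, -3, -2, -1, 1, 2, 3, 4, 5}
Fails for: {0}

Answer: {-5, -4, -3, -2, -1, 1, 2, 3, 4, 5}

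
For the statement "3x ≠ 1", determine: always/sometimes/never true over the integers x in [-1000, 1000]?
Track d = LHS − RHS over the integers in [-1000, 1000]. Equality would need d = 0, but d changes sign only between consecutive integers, jumping over 0:
x = 0: LHS = 3·0 = 0; 0 ≠ 1 — holds  (d = -1)
x = 1: LHS = 3·1 = 3; 3 ≠ 1 — holds  (d = 2)
Away from these crossings d keeps a constant sign, and checking every integer in [-1000, 1000] confirms d ≠ 0 throughout. Hence the two sides are never equal, so the relation holds for every integer in [-1000, 1000].

No counterexample exists.

Answer: Always true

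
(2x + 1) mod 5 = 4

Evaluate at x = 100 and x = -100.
x = 100: LHS = (2·100 + 1) mod 5 = 201 mod 5 = 1; 1 = 4 — FAILS
x = -100: LHS = (2·(-100) + 1) mod 5 = (-199) mod 5 = 1; 1 = 4 — FAILS

Answer: No, fails for both x = 100 and x = -100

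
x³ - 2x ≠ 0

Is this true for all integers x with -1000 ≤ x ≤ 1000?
The claim fails at x = 0:
x = 0: LHS = 0³ - 2·0 = 0; 0 ≠ 0 — FAILS

Because a single integer refutes it, the statement is false.

Answer: False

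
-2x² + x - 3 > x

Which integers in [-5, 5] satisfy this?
Over all integers in [-5, 5], LHS − RHS is largest at x = 0, where it equals -3:
x = 0: LHS = -2·0² + 0 - 3 = -3; -3 > 0 — FAILS
At the ends of the range:
x = -5: LHS = -2·(-5)² + (-5) - 3 = -58; -58 > -5 — FAILS
x = 5: LHS = -2·5² + 5 - 3 = -48; -48 > 5 — FAILS
Hence LHS − RHS is never positive, i.e. LHS ≤ RHS throughout, so the claimed relation (>) fails for every integer in [-5, 5].

Answer: None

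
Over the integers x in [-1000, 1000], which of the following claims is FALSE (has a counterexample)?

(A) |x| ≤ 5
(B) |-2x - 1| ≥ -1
(A) x = 6: LHS = |6| = 6; 6 ≤ 5 — FAILS

(B) An absolute value is never negative, so the left side is ≥ 0 for every x, while the right side is -1. Tightest case in [-1000, 1000] is x = 0:
x = 0: LHS = |-2·0 - 1| = |-1| = 1; 1 ≥ -1 — holds
Hence LHS − RHS is never negative, i.e. LHS ≥ RHS throughout, so the relation holds for every integer in [-1000, 1000].

Only (A) has a counterexample.

Answer: A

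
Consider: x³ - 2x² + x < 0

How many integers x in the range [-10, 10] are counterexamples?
Counterexamples in [-10, 10]: {0, 1, 2, 3, 4, 5, 6, 7, 8, 9, 10}.

Counting them gives 11 values.

Answer: 11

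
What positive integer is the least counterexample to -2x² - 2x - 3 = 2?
Testing positive integers:
x = 1: LHS = -2·1² - 2·1 - 3 = -7; -7 = 2 — FAILS  ← smallest positive counterexample

Answer: x = 1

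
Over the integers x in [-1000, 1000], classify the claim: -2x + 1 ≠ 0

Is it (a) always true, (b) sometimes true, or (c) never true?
Track d = LHS − RHS over the integers in [-1000, 1000]. Equality would need d = 0, but d changes sign only between consecutive integers, jumping over 0:
x = 0: LHS = -2·0 + 1 = 1; 1 ≠ 0 — holds  (d = 1)
x = 1: LHS = -2·1 + 1 = -1; -1 ≠ 0 — holds  (d = -1)
Away from these crossings d keeps a constant sign, and checking every integer in [-1000, 1000] confirms d ≠ 0 throughout. Hence the two sides are never equal, so the relation holds for every integer in [-1000, 1000].

No counterexample exists.

Answer: Always true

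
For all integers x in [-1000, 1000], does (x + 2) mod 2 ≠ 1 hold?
The claim fails at x = 1:
x = 1: LHS = (1 + 2) mod 2 = 3 mod 2 = 1; 1 ≠ 1 — FAILS

Because a single integer refutes it, the statement is false.

Answer: False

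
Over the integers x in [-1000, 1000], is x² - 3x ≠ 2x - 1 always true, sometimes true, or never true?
Track d = LHS − RHS over the integers in [-1000, 1000]. Equality would need d = 0, but d changes sign only between consecutive integers, jumping over 0:
x = 0: LHS = 0² - 3·0 = 0, RHS = 2·0 - 1 = -1; 0 ≠ -1 — holds  (d = 1)
x = 1: LHS = 1² - 3·1 = -2, RHS = 2·1 - 1 = 1; -2 ≠ 1 — holds  (d = -3)
x = 4: LHS = 4² - 3·4 = 4, RHS = 2·4 - 1 = 7; 4 ≠ 7 — holds  (d = -3)
x = 5: LHS = 5² - 3·5 = 10, RHS = 2·5 - 1 = 9; 10 ≠ 9 — holds  (d = 1)
Away from these crossings d keeps a constant sign, and checking every integer in [-1000, 1000] confirms d ≠ 0 throughout. Hence the two sides are never equal, so the relation holds for every integer in [-1000, 1000].

No counterexample exists.

Answer: Always true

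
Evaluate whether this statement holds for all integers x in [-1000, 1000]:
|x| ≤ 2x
The claim fails at x = -1:
x = -1: LHS = |-1| = 1, RHS = 2·(-1) = -2; 1 ≤ -2 — FAILS

Because a single integer refutes it, the statement is false.

Answer: False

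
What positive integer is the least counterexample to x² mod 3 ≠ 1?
Testing positive integers:
x = 1: LHS = (1²) mod 3 = 1 mod 3 = 1; 1 ≠ 1 — FAILS  ← smallest positive counterexample

Answer: x = 1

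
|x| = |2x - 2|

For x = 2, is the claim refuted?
Substitute x = 2 into the relation:
x = 2: LHS = |2| = 2, RHS = |2·2 - 2| = |2| = 2; 2 = 2 — holds

The claim holds here, so x = 2 is not a counterexample. (A counterexample exists elsewhere, e.g. x = 0.)

Answer: No, x = 2 is not a counterexample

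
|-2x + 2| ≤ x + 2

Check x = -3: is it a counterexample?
Substitute x = -3 into the relation:
x = -3: LHS = |-2·(-3) + 2| = |8| = 8, RHS = (-3) + 2 = -1; 8 ≤ -1 — FAILS

Since the claim fails at x = -3, this value is a counterexample.

Answer: Yes, x = -3 is a counterexample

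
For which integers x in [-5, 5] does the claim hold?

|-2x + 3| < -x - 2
Over all integers in [-5, 5], LHS − RHS is smallest at x = 1, where it equals 4:
x = 1: LHS = |-2·1 + 3| = |1| = 1, RHS = -1 - 2 = -3; 1 < -3 — FAILS
At the ends of the range:
x = -5: LHS = |-2·(-5) + 3| = |13| = 13, RHS = -(-5) - 2 = 3; 13 < 3 — FAILS
x = 5: LHS = |-2·5 + 3| = |-7| = 7, RHS = -5 - 2 = -7; 7 < -7 — FAILS
Hence LHS − RHS is never negative, i.e. LHS ≥ RHS throughout, so the claimed relation (<) fails for every integer in [-5, 5].

Answer: None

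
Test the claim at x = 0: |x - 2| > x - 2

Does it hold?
x = 0: LHS = |0 - 2| = |-2| = 2, RHS = 0 - 2 = -2; 2 > -2 — holds

The relation is satisfied at x = 0.

Answer: Yes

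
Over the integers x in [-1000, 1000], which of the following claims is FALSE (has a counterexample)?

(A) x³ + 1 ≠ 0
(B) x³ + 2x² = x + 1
(A) x = -1: LHS = (-1)³ + 1 = 0; 0 ≠ 0 — FAILS
(B) x = 0: LHS = 0³ + 2·0² = 0, RHS = 0 + 1 = 1; 0 = 1 — FAILS

Answer: Both A and B are false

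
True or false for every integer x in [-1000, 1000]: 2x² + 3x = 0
The claim fails at x = 1:
x = 1: LHS = 2·1² + 3·1 = 5; 5 = 0 — FAILS

Because a single integer refutes it, the statement is false.

Answer: False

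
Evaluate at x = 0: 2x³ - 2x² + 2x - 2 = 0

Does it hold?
x = 0: LHS = 2·0³ - 2·0² + 2·0 - 2 = -2; -2 = 0 — FAILS

The relation fails at x = 0, so x = 0 is a counterexample.

Answer: No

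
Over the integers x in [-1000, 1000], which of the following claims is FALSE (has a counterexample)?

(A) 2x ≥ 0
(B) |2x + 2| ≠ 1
(A) x = -1: LHS = 2·(-1) = -2; -2 ≥ 0 — FAILS

(B) Track d = LHS − RHS over the integers in [-1000, 1000]. Equality would need d = 0, but d changes sign only between consecutive integers, jumping over 0:
x = -2: LHS = |2·(-2) + 2| = |-2| = 2; 2 ≠ 1 — holds  (d = 1)
x = -1: LHS = |2·(-1) + 2| = |0| = 0; 0 ≠ 1 — holds  (d = -1)
x = -1: LHS = |2·(-1) + 2| = |0| = 0; 0 ≠ 1 — holds  (d = -1)
x = 0: LHS = |2·0 + 2| = |2| = 2; 2 ≠ 1 — holds  (d = 1)
Away from these crossings d keeps a constant sign, and checking every integer in [-1000, 1000] confirms d ≠ 0 throughout. Hence the two sides are never equal, so the relation holds for every integer in [-1000, 1000].

Only (A) has a counterexample.

Answer: A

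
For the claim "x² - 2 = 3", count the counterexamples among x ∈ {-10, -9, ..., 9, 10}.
Counterexamples in [-10, 10]: {-10, -9, -8, -7, -6, -5, -4, -3, -2, -1, 0, 1, 2, 3, 4, 5, 6, 7, 8, 9, 10}.

Counting them gives 21 values.

Answer: 21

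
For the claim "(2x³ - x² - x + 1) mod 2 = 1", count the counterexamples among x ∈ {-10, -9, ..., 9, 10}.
For a polynomial with integer coefficients, its value mod 2 depends only on x mod 2, so it suffices to check one representative of each residue class, x = 0, 1:
x = 0: LHS = (2·0³ - 0² - 0 + 1) mod 2 = 1 mod 2 = 1; 1 = 1 — holds
x = 1: LHS = (2·1³ - 1² - 1 + 1) mod 2 = 1 mod 2 = 1; 1 = 1 — holds
The relation holds in every residue class, so the relation holds for every integer in [-10, 10].

No counterexample appears in that range.

Answer: 0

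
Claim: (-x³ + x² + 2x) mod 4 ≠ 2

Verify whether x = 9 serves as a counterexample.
Substitute x = 9 into the relation:
x = 9: LHS = (-9³ + 9² + 2·9) mod 4 = (-630) mod 4 = 2; 2 ≠ 2 — FAILS

Since the claim fails at x = 9, this value is a counterexample.

Answer: Yes, x = 9 is a counterexample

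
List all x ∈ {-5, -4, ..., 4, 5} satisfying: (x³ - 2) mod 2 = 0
Holds for: {-4, -2, 0, 2, 4}
Fails for: {-5, -3, -1, 1, 3, 5}

Answer: {-4, -2, 0, 2, 4}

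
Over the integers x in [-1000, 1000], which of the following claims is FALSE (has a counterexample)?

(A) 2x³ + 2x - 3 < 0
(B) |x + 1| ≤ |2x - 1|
(A) x = 1: LHS = 2·1³ + 2·1 - 3 = 1; 1 < 0 — FAILS
(B) x = 1: LHS = |1 + 1| = |2| = 2, RHS = |2·1 - 1| = |1| = 1; 2 ≤ 1 — FAILS

Answer: Both A and B are false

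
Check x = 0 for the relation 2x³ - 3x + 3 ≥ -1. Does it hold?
x = 0: LHS = 2·0³ - 3·0 + 3 = 3; 3 ≥ -1 — holds

The relation is satisfied at x = 0.

Answer: Yes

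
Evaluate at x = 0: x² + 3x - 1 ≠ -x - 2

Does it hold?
x = 0: LHS = 0² + 3·0 - 1 = -1, RHS = -0 - 2 = -2; -1 ≠ -2 — holds

The relation is satisfied at x = 0.

Answer: Yes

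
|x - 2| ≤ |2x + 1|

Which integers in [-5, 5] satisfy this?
Holds for: {-5, -4, -3, 1, 2, 3, 4, 5}
Fails for: {-2, -1, 0}

Answer: {-5, -4, -3, 1, 2, 3, 4, 5}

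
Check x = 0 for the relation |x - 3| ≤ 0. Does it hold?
x = 0: LHS = |0 - 3| = |-3| = 3; 3 ≤ 0 — FAILS

The relation fails at x = 0, so x = 0 is a counterexample.

Answer: No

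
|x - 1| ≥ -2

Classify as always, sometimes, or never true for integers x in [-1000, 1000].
An absolute value is never negative, so the left side is ≥ 0 for every x, while the right side is -2. Tightest case in [-1000, 1000] is x = 1:
x = 1: LHS = |1 - 1| = |0| = 0; 0 ≥ -2 — holds
Hence LHS − RHS is never negative, i.e. LHS ≥ RHS throughout, so the relation holds for every integer in [-1000, 1000].

No counterexample exists.

Answer: Always true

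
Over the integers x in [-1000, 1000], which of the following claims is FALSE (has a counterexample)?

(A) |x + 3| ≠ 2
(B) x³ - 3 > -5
(A) x = -1: LHS = |(-1) + 3| = |2| = 2; 2 ≠ 2 — FAILS
(B) x = -2: LHS = (-2)³ - 3 = -11; -11 > -5 — FAILS

Answer: Both A and B are false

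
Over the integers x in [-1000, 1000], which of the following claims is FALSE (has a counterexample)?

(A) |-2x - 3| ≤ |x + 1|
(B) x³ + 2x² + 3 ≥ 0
(A) x = 0: LHS = |-2·0 - 3| = |-3| = 3, RHS = |0 + 1| = |1| = 1; 3 ≤ 1 — FAILS
(B) x = -3: LHS = (-3)³ + 2·(-3)² + 3 = -6; -6 ≥ 0 — FAILS

Answer: Both A and B are false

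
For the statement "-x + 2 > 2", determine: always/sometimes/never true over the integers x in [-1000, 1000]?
Holds at x = -1: LHS = -(-1) + 2 = 3; 3 > 2 — holds
Fails at x = 0: LHS = -0 + 2 = 2; 2 > 2 — FAILS
It is satisfied by some integers in the range but not all.

Answer: Sometimes true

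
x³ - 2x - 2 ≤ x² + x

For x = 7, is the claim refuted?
Substitute x = 7 into the relation:
x = 7: LHS = 7³ - 2·7 - 2 = 327, RHS = 7² + 7 = 56; 327 ≤ 56 — FAILS

Since the claim fails at x = 7, this value is a counterexample.

Answer: Yes, x = 7 is a counterexample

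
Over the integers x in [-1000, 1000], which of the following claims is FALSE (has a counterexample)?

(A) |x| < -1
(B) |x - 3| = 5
(A) x = 0: LHS = |0| = 0; 0 < -1 — FAILS
(B) x = 0: LHS = |0 - 3| = |-3| = 3; 3 = 5 — FAILS

Answer: Both A and B are false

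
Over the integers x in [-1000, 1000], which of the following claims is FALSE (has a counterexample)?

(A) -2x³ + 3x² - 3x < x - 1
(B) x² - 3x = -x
(A) x = 0: LHS = -2·0³ + 3·0² - 3·0 = 0, RHS = 0 - 1 = -1; 0 < -1 — FAILS
(B) x = 1: LHS = 1² - 3·1 = -2; -2 = -1 — FAILS

Answer: Both A and B are false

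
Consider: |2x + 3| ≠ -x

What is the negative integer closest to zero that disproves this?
Testing negative integers from -1 downward:
x = -1: LHS = |2·(-1) + 3| = |1| = 1, RHS = -(-1) = 1; 1 ≠ 1 — FAILS  ← closest negative counterexample to 0

Answer: x = -1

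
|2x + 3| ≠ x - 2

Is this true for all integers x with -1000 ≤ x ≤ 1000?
Over all integers in [-1000, 1000], LHS − RHS is always positive; it is smallest at x = -1, where it equals 4:
x = -1: LHS = |2·(-1) + 3| = |1| = 1, RHS = (-1) - 2 = -3; 1 ≠ -3 — holds
At the ends of the range:
x = -1000: LHS = |2·(-1000) + 3| = |-1997| = 1997, RHS = (-1000) - 2 = -1002; 1997 ≠ -1002 — holds
x = 1000: LHS = |2·1000 + 3| = |2003| = 2003, RHS = 1000 - 2 = 998; 2003 ≠ 998 — holds
Hence LHS − RHS is never 0, i.e. the two sides are never equal, so the relation holds for every integer in [-1000, 1000].

No counterexample exists.

Answer: True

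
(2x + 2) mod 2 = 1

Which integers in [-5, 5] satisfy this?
For a polynomial with integer coefficients, its value mod 2 depends only on x mod 2, so it suffices to check one representative of each residue class, x = 0, 1:
x = 0: LHS = (2·0 + 2) mod 2 = 2 mod 2 = 0; 0 = 1 — FAILS
x = 1: LHS = (2·1 + 2) mod 2 = 4 mod 2 = 0; 0 = 1 — FAILS
The relation fails in every residue class, so the claimed relation (=) fails for every integer in [-5, 5].

Answer: None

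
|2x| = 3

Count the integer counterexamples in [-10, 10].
Counterexamples in [-10, 10]: {-10, -9, -8, -7, -6, -5, -4, -3, -2, -1, 0, 1, 2, 3, 4, 5, 6, 7, 8, 9, 10}.

Counting them gives 21 values.

Answer: 21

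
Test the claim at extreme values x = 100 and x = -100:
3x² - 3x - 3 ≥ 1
x = 100: LHS = 3·100² - 3·100 - 3 = 29697; 29697 ≥ 1 — holds
x = -100: LHS = 3·(-100)² - 3·(-100) - 3 = 30297; 30297 ≥ 1 — holds

Answer: Yes, holds for both x = 100 and x = -100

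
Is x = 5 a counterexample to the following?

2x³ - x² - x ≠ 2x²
Substitute x = 5 into the relation:
x = 5: LHS = 2·5³ - 5² - 5 = 220, RHS = 2·5² = 50; 220 ≠ 50 — holds

The claim holds here, so x = 5 is not a counterexample. (A counterexample exists elsewhere, e.g. x = 0.)

Answer: No, x = 5 is not a counterexample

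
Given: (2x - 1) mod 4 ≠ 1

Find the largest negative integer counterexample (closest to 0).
Testing negative integers from -1 downward:
x = -1: LHS = (2·(-1) - 1) mod 4 = (-3) mod 4 = 1; 1 ≠ 1 — FAILS  ← closest negative counterexample to 0

Answer: x = -1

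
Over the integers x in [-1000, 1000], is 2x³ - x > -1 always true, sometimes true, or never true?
Holds at x = 0: LHS = 2·0³ - 0 = 0; 0 > -1 — holds
Fails at x = -1: LHS = 2·(-1)³ - (-1) = -1; -1 > -1 — FAILS
It is satisfied by some integers in the range but not all.

Answer: Sometimes true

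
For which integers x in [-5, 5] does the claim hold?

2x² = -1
Over all integers in [-5, 5], LHS − RHS is always positive; it is smallest at x = 0, where it equals 1:
x = 0: LHS = 2·0² = 0; 0 = -1 — FAILS
At the ends of the range:
x = -5: LHS = 2·(-5)² = 50; 50 = -1 — FAILS
x = 5: LHS = 2·5² = 50; 50 = -1 — FAILS
Hence LHS − RHS is never 0, i.e. the two sides are never equal, so the claimed relation (=) fails for every integer in [-5, 5].

Answer: None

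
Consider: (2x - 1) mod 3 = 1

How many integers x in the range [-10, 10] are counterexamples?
Counterexamples in [-10, 10]: {-10, -9, -7, -6, -4, -3, -1, 0, 2, 3, 5, 6, 8, 9}.

Counting them gives 14 values.

Answer: 14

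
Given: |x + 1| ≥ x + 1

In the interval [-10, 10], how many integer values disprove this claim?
Over all integers in [-10, 10], LHS − RHS is smallest at x = 0, where it equals 0:
x = 0: LHS = |0 + 1| = |1| = 1, RHS = 0 + 1 = 1; 1 ≥ 1 — holds
At the ends of the range:
x = -10: LHS = |(-10) + 1| = |-9| = 9, RHS = (-10) + 1 = -9; 9 ≥ -9 — holds
x = 10: LHS = |10 + 1| = |11| = 11, RHS = 10 + 1 = 11; 11 ≥ 11 — holds
Hence LHS − RHS is never negative, i.e. LHS ≥ RHS throughout, so the relation holds for every integer in [-10, 10].

No counterexample appears in that range.

Answer: 0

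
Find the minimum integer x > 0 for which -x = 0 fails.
Testing positive integers:
x = 1: -1 = 0 — FAILS  ← smallest positive counterexample

Answer: x = 1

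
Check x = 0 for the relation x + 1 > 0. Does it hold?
x = 0: LHS = 0 + 1 = 1; 1 > 0 — holds

The relation is satisfied at x = 0.

Answer: Yes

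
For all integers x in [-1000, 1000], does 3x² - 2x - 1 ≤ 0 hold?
The claim fails at x = -1:
x = -1: LHS = 3·(-1)² - 2·(-1) - 1 = 4; 4 ≤ 0 — FAILS

Because a single integer refutes it, the statement is false.

Answer: False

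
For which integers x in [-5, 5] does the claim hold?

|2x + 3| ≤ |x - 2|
Holds for: {-5, -4, -3, -2, -1}
Fails for: {0, 1, 2, 3, 4, 5}

Answer: {-5, -4, -3, -2, -1}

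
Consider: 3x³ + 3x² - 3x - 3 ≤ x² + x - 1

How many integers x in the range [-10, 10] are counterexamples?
Counterexamples in [-10, 10]: {-1, 2, 3, 4, 5, 6, 7, 8, 9, 10}.

Counting them gives 10 values.

Answer: 10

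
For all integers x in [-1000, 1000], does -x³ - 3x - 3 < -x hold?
The claim fails at x = -1:
x = -1: LHS = -(-1)³ - 3·(-1) - 3 = 1, RHS = -(-1) = 1; 1 < 1 — FAILS

Because a single integer refutes it, the statement is false.

Answer: False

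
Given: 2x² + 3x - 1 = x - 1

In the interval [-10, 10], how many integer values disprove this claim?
Counterexamples in [-10, 10]: {-10, -9, -8, -7, -6, -5, -4, -3, -2, 1, 2, 3, 4, 5, 6, 7, 8, 9, 10}.

Counting them gives 19 values.

Answer: 19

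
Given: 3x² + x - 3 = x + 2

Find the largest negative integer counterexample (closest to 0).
Testing negative integers from -1 downward:
x = -1: LHS = 3·(-1)² + (-1) - 3 = -1, RHS = (-1) + 2 = 1; -1 = 1 — FAILS  ← closest negative counterexample to 0

Answer: x = -1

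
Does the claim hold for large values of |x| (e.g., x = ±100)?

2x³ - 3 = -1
x = 100: LHS = 2·100³ - 3 = 1999997; 1999997 = -1 — FAILS
x = -100: LHS = 2·(-100)³ - 3 = -2000003; -2000003 = -1 — FAILS

Answer: No, fails for both x = 100 and x = -100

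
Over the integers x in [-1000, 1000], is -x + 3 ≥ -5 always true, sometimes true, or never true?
Holds at x = 0: LHS = -0 + 3 = 3; 3 ≥ -5 — holds
Fails at x = 9: LHS = -9 + 3 = -6; -6 ≥ -5 — FAILS
It is satisfied by some integers in the range but not all.

Answer: Sometimes true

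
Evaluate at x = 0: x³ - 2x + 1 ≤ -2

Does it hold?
x = 0: LHS = 0³ - 2·0 + 1 = 1; 1 ≤ -2 — FAILS

The relation fails at x = 0, so x = 0 is a counterexample.

Answer: No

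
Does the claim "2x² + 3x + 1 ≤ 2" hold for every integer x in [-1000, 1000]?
The claim fails at x = 1:
x = 1: LHS = 2·1² + 3·1 + 1 = 6; 6 ≤ 2 — FAILS

Because a single integer refutes it, the statement is false.

Answer: False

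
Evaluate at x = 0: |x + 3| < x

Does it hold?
x = 0: LHS = |0 + 3| = |3| = 3; 3 < 0 — FAILS

The relation fails at x = 0, so x = 0 is a counterexample.

Answer: No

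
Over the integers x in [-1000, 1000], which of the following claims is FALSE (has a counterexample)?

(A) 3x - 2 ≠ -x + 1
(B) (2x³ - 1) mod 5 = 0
(A) Track d = LHS − RHS over the integers in [-1000, 1000]. Equality would need d = 0, but d changes sign only between consecutive integers, jumping over 0:
x = 0: LHS = 3·0 - 2 = -2, RHS = -0 + 1 = 1; -2 ≠ 1 — holds  (d = -3)
x = 1: LHS = 3·1 - 2 = 1, RHS = -1 + 1 = 0; 1 ≠ 0 — holds  (d = 1)
Away from these crossings d keeps a constant sign, and checking every integer in [-1000, 1000] confirms d ≠ 0 throughout. Hence the two sides are never equal, so the relation holds for every integer in [-1000, 1000].

(B) x = 0: LHS = (2·0³ - 1) mod 5 = (-1) mod 5 = 4; 4 = 0 — FAILS

Only (B) has a counterexample.

Answer: B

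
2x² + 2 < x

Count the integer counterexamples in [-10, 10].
Counterexamples in [-10, 10]: {-10, -9, -8, -7, -6, -5, -4, -3, -2, -1, 0, 1, 2, 3, 4, 5, 6, 7, 8, 9, 10}.

Counting them gives 21 values.

Answer: 21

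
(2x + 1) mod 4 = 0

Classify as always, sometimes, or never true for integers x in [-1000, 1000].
For a polynomial with integer coefficients, its value mod 4 depends only on x mod 4, so it suffices to check one representative of each residue class, x = 0, 1, 2, 3:
x = 0: LHS = (2·0 + 1) mod 4 = 1 mod 4 = 1; 1 = 0 — FAILS
x = 1: LHS = (2·1 + 1) mod 4 = 3 mod 4 = 3; 3 = 0 — FAILS
x = 2: LHS = (2·2 + 1) mod 4 = 5 mod 4 = 1; 1 = 0 — FAILS
x = 3: LHS = (2·3 + 1) mod 4 = 7 mod 4 = 3; 3 = 0 — FAILS
The relation fails in every residue class, so the claimed relation (=) fails for every integer in [-1000, 1000].

No integer in the range satisfies it.

Answer: Never true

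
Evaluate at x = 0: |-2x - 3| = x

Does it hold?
x = 0: LHS = |-2·0 - 3| = |-3| = 3; 3 = 0 — FAILS

The relation fails at x = 0, so x = 0 is a counterexample.

Answer: No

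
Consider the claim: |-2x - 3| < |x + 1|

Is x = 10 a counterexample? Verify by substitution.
Substitute x = 10 into the relation:
x = 10: LHS = |-2·10 - 3| = |-23| = 23, RHS = |10 + 1| = |11| = 11; 23 < 11 — FAILS

Since the claim fails at x = 10, this value is a counterexample.

Answer: Yes, x = 10 is a counterexample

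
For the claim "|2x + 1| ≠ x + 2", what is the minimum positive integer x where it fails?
Testing positive integers:
x = 1: LHS = |2·1 + 1| = |3| = 3, RHS = 1 + 2 = 3; 3 ≠ 3 — FAILS  ← smallest positive counterexample

Answer: x = 1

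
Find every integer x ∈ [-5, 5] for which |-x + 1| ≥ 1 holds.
Holds for: {-5, -4, -3, -2, -1, 0, 2, 3, 4, 5}
Fails for: {1}

Answer: {-5, -4, -3, -2, -1, 0, 2, 3, 4, 5}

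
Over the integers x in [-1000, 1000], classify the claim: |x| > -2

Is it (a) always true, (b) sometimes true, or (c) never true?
An absolute value is never negative, so the left side is ≥ 0 for every x, while the right side is -2. Tightest case in [-1000, 1000] is x = 0:
x = 0: LHS = |0| = 0; 0 > -2 — holds
Hence LHS − RHS is never zero or negative, i.e. LHS > RHS throughout, so the relation holds for every integer in [-1000, 1000].

No counterexample exists.

Answer: Always true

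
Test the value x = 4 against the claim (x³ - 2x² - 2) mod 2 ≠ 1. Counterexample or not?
Substitute x = 4 into the relation:
x = 4: LHS = (4³ - 2·4² - 2) mod 2 = 30 mod 2 = 0; 0 ≠ 1 — holds

The claim holds here, so x = 4 is not a counterexample. (A counterexample exists elsewhere, e.g. x = 1.)

Answer: No, x = 4 is not a counterexample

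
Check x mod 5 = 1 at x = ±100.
x = 100: LHS = 100 mod 5 = 0; 0 = 1 — FAILS
x = -100: LHS = (-100) mod 5 = 0; 0 = 1 — FAILS

Answer: No, fails for both x = 100 and x = -100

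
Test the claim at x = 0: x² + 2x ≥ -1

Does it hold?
x = 0: LHS = 0² + 2·0 = 0; 0 ≥ -1 — holds

The relation is satisfied at x = 0.

Answer: Yes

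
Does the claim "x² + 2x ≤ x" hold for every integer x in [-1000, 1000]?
The claim fails at x = 1:
x = 1: LHS = 1² + 2·1 = 3; 3 ≤ 1 — FAILS

Because a single integer refutes it, the statement is false.

Answer: False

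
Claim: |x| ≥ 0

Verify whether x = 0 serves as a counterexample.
Substitute x = 0 into the relation:
x = 0: LHS = |0| = 0; 0 ≥ 0 — holds

The relation holds at x = 0, so it is not a counterexample.

Answer: No, x = 0 is not a counterexample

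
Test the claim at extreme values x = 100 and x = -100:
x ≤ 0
x = 100: 100 ≤ 0 — FAILS
x = -100: -100 ≤ 0 — holds

Answer: Partially: fails for x = 100, holds for x = -100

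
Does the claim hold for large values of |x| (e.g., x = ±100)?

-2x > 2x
x = 100: LHS = -2·100 = -200, RHS = 2·100 = 200; -200 > 200 — FAILS
x = -100: LHS = -2·(-100) = 200, RHS = 2·(-100) = -200; 200 > -200 — holds

Answer: Partially: fails for x = 100, holds for x = -100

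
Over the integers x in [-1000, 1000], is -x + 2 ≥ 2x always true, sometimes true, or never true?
Holds at x = 0: LHS = -0 + 2 = 2, RHS = 2·0 = 0; 2 ≥ 0 — holds
Fails at x = 1: LHS = -1 + 2 = 1, RHS = 2·1 = 2; 1 ≥ 2 — FAILS
It is satisfied by some integers in the range but not all.

Answer: Sometimes true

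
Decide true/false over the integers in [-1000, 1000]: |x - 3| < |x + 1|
The claim fails at x = 0:
x = 0: LHS = |0 - 3| = |-3| = 3, RHS = |0 + 1| = |1| = 1; 3 < 1 — FAILS

Because a single integer refutes it, the statement is false.

Answer: False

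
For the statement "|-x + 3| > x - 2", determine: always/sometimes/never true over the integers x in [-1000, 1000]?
Holds at x = 0: LHS = |-0 + 3| = |3| = 3, RHS = 0 - 2 = -2; 3 > -2 — holds
Fails at x = 3: LHS = |-3 + 3| = |0| = 0, RHS = 3 - 2 = 1; 0 > 1 — FAILS
It is satisfied by some integers in the range but not all.

Answer: Sometimes true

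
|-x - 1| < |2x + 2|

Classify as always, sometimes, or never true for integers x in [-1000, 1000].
Holds at x = 0: LHS = |-0 - 1| = |-1| = 1, RHS = |2·0 + 2| = |2| = 2; 1 < 2 — holds
Fails at x = -1: LHS = |-(-1) - 1| = |0| = 0, RHS = |2·(-1) + 2| = |0| = 0; 0 < 0 — FAILS
It is satisfied by some integers in the range but not all.

Answer: Sometimes true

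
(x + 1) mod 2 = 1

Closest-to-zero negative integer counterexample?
Testing negative integers from -1 downward:
x = -1: LHS = ((-1) + 1) mod 2 = 0 mod 2 = 0; 0 = 1 — FAILS  ← closest negative counterexample to 0

Answer: x = -1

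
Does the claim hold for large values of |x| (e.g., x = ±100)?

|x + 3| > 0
x = 100: LHS = |100 + 3| = |103| = 103; 103 > 0 — holds
x = -100: LHS = |(-100) + 3| = |-97| = 97; 97 > 0 — holds

Answer: Yes, holds for both x = 100 and x = -100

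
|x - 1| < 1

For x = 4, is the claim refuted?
Substitute x = 4 into the relation:
x = 4: LHS = |4 - 1| = |3| = 3; 3 < 1 — FAILS

Since the claim fails at x = 4, this value is a counterexample.

Answer: Yes, x = 4 is a counterexample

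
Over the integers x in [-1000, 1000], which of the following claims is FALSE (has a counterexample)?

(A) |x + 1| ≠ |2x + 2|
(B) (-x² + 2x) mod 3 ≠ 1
(A) x = -1: LHS = |(-1) + 1| = |0| = 0, RHS = |2·(-1) + 2| = |0| = 0; 0 ≠ 0 — FAILS
(B) x = 1: LHS = (-1² + 2·1) mod 3 = 1 mod 3 = 1; 1 ≠ 1 — FAILS

Answer: Both A and B are false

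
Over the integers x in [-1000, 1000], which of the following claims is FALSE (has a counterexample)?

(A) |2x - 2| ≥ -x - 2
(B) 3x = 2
(A) Over all integers in [-1000, 1000], LHS − RHS is smallest at x = 1, where it equals 3:
x = 1: LHS = |2·1 - 2| = |0| = 0, RHS = -1 - 2 = -3; 0 ≥ -3 — holds
At the ends of the range:
x = -1000: LHS = |2·(-1000) - 2| = |-2002| = 2002, RHS = -(-1000) - 2 = 998; 2002 ≥ 998 — holds
x = 1000: LHS = |2·1000 - 2| = |1998| = 1998, RHS = -1000 - 2 = -1002; 1998 ≥ -1002 — holds
Hence LHS − RHS is never negative, i.e. LHS ≥ RHS throughout, so the relation holds for every integer in [-1000, 1000].

(B) x = 0: LHS = 3·0 = 0; 0 = 2 — FAILS

Only (B) has a counterexample.

Answer: B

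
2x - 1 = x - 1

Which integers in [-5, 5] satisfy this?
Holds for: {0}
Fails for: {-5, -4, -3, -2, -1, 1, 2, 3, 4, 5}

Answer: {0}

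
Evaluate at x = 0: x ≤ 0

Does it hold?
x = 0: 0 ≤ 0 — holds

The relation is satisfied at x = 0.

Answer: Yes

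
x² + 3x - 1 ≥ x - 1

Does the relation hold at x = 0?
x = 0: LHS = 0² + 3·0 - 1 = -1, RHS = 0 - 1 = -1; -1 ≥ -1 — holds

The relation is satisfied at x = 0.

Answer: Yes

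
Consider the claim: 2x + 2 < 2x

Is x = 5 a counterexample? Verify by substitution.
Substitute x = 5 into the relation:
x = 5: LHS = 2·5 + 2 = 12, RHS = 2·5 = 10; 12 < 10 — FAILS

Since the claim fails at x = 5, this value is a counterexample.

Answer: Yes, x = 5 is a counterexample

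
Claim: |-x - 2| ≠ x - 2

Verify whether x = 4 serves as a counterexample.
Substitute x = 4 into the relation:
x = 4: LHS = |-4 - 2| = |-6| = 6, RHS = 4 - 2 = 2; 6 ≠ 2 — holds

The relation holds at x = 4, so it is not a counterexample.

Answer: No, x = 4 is not a counterexample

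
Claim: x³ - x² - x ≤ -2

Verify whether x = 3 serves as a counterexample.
Substitute x = 3 into the relation:
x = 3: LHS = 3³ - 3² - 3 = 15; 15 ≤ -2 — FAILS

Since the claim fails at x = 3, this value is a counterexample.

Answer: Yes, x = 3 is a counterexample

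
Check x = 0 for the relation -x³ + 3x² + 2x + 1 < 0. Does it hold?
x = 0: LHS = -0³ + 3·0² + 2·0 + 1 = 1; 1 < 0 — FAILS

The relation fails at x = 0, so x = 0 is a counterexample.

Answer: No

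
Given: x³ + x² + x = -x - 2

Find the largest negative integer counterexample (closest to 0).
Testing negative integers from -1 downward:
x = -1: LHS = (-1)³ + (-1)² + (-1) = -1, RHS = -(-1) - 2 = -1; -1 = -1 — holds
x = -2: LHS = (-2)³ + (-2)² + (-2) = -6, RHS = -(-2) - 2 = 0; -6 = 0 — FAILS  ← closest negative counterexample to 0

Answer: x = -2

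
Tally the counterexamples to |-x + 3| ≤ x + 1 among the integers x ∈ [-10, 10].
Counterexamples in [-10, 10]: {-10, -9, -8, -7, -6, -5, -4, -3, -2, -1, 0}.

Counting them gives 11 values.

Answer: 11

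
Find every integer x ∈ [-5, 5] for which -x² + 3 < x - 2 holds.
Holds for: {-5, -4, -3, 2, 3, 4, 5}
Fails for: {-2, -1, 0, 1}

Answer: {-5, -4, -3, 2, 3, 4, 5}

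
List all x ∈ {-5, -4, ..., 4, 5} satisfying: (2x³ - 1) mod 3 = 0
Holds for: {-4, -1, 2, 5}
Fails for: {-5, -3, -2, 0, 1, 3, 4}

Answer: {-4, -1, 2, 5}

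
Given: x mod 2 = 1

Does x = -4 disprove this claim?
Substitute x = -4 into the relation:
x = -4: LHS = (-4) mod 2 = 0; 0 = 1 — FAILS

Since the claim fails at x = -4, this value is a counterexample.

Answer: Yes, x = -4 is a counterexample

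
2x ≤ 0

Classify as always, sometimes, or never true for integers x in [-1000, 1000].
Holds at x = 0: LHS = 2·0 = 0; 0 ≤ 0 — holds
Fails at x = 1: LHS = 2·1 = 2; 2 ≤ 0 — FAILS
It is satisfied by some integers in the range but not all.

Answer: Sometimes true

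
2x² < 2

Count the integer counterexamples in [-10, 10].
Counterexamples in [-10, 10]: {-10, -9, -8, -7, -6, -5, -4, -3, -2, -1, 1, 2, 3, 4, 5, 6, 7, 8, 9, 10}.

Counting them gives 20 values.

Answer: 20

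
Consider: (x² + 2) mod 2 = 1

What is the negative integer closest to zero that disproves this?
Testing negative integers from -1 downward:
x = -1: LHS = ((-1)² + 2) mod 2 = 3 mod 2 = 1; 1 = 1 — holds
x = -2: LHS = ((-2)² + 2) mod 2 = 6 mod 2 = 0; 0 = 1 — FAILS  ← closest negative counterexample to 0

Answer: x = -2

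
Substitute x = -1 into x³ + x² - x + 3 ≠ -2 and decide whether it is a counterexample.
Substitute x = -1 into the relation:
x = -1: LHS = (-1)³ + (-1)² - (-1) + 3 = 4; 4 ≠ -2 — holds

The relation holds at x = -1, so it is not a counterexample.

Answer: No, x = -1 is not a counterexample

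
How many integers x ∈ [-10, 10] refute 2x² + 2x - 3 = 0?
Counterexamples in [-10, 10]: {-10, -9, -8, -7, -6, -5, -4, -3, -2, -1, 0, 1, 2, 3, 4, 5, 6, 7, 8, 9, 10}.

Counting them gives 21 values.

Answer: 21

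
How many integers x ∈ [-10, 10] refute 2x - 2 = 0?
Counterexamples in [-10, 10]: {-10, -9, -8, -7, -6, -5, -4, -3, -2, -1, 0, 2, 3, 4, 5, 6, 7, 8, 9, 10}.

Counting them gives 20 values.

Answer: 20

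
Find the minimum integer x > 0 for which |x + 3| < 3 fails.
Testing positive integers:
x = 1: LHS = |1 + 3| = |4| = 4; 4 < 3 — FAILS  ← smallest positive counterexample

Answer: x = 1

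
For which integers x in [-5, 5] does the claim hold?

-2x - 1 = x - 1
Holds for: {0}
Fails for: {-5, -4, -3, -2, -1, 1, 2, 3, 4, 5}

Answer: {0}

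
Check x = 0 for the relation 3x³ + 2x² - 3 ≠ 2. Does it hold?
x = 0: LHS = 3·0³ + 2·0² - 3 = -3; -3 ≠ 2 — holds

The relation is satisfied at x = 0.

Answer: Yes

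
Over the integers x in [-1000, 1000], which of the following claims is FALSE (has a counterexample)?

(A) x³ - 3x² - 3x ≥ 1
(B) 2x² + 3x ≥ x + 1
(A) x = 0: LHS = 0³ - 3·0² - 3·0 = 0; 0 ≥ 1 — FAILS
(B) x = 0: LHS = 2·0² + 3·0 = 0, RHS = 0 + 1 = 1; 0 ≥ 1 — FAILS

Answer: Both A and B are false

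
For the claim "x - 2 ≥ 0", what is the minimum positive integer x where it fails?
Testing positive integers:
x = 1: LHS = 1 - 2 = -1; -1 ≥ 0 — FAILS  ← smallest positive counterexample

Answer: x = 1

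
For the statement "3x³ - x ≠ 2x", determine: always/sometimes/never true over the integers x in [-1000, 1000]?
Holds at x = 2: LHS = 3·2³ - 2 = 22, RHS = 2·2 = 4; 22 ≠ 4 — holds
Fails at x = 0: LHS = 3·0³ - 0 = 0, RHS = 2·0 = 0; 0 ≠ 0 — FAILS
It is satisfied by some integers in the range but not all.

Answer: Sometimes true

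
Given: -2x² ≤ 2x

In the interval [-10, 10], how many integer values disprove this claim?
Over all integers in [-10, 10], LHS − RHS is largest at x = 0, where it equals 0:
x = 0: LHS = -2·0² = 0, RHS = 2·0 = 0; 0 ≤ 0 — holds
At the ends of the range:
x = -10: LHS = -2·(-10)² = -200, RHS = 2·(-10) = -20; -200 ≤ -20 — holds
x = 10: LHS = -2·10² = -200, RHS = 2·10 = 20; -200 ≤ 20 — holds
Hence LHS − RHS is never positive, i.e. LHS ≤ RHS throughout, so the relation holds for every integer in [-10, 10].

No counterexample appears in that range.

Answer: 0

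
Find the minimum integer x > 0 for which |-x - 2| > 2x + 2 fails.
Testing positive integers:
x = 1: LHS = |-1 - 2| = |-3| = 3, RHS = 2·1 + 2 = 4; 3 > 4 — FAILS  ← smallest positive counterexample

Answer: x = 1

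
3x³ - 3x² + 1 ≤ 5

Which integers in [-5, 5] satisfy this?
Holds for: {-5, -4, -3, -2, -1, 0, 1}
Fails for: {2, 3, 4, 5}

Answer: {-5, -4, -3, -2, -1, 0, 1}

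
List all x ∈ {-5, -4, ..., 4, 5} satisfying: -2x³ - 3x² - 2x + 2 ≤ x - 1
Holds for: {1, 2, 3, 4, 5}
Fails for: {-5, -4, -3, -2, -1, 0}

Answer: {1, 2, 3, 4, 5}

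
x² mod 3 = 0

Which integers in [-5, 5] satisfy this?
Holds for: {-3, 0, 3}
Fails for: {-5, -4, -2, -1, 1, 2, 4, 5}

Answer: {-3, 0, 3}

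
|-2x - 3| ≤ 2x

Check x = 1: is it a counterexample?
Substitute x = 1 into the relation:
x = 1: LHS = |-2·1 - 3| = |-5| = 5, RHS = 2·1 = 2; 5 ≤ 2 — FAILS

Since the claim fails at x = 1, this value is a counterexample.

Answer: Yes, x = 1 is a counterexample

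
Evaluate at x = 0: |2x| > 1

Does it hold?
x = 0: LHS = |2·0| = |0| = 0; 0 > 1 — FAILS

The relation fails at x = 0, so x = 0 is a counterexample.

Answer: No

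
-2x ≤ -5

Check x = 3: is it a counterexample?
Substitute x = 3 into the relation:
x = 3: LHS = -2·3 = -6; -6 ≤ -5 — holds

The claim holds here, so x = 3 is not a counterexample. (A counterexample exists elsewhere, e.g. x = 0.)

Answer: No, x = 3 is not a counterexample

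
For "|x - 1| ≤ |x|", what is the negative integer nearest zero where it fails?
Testing negative integers from -1 downward:
x = -1: LHS = |(-1) - 1| = |-2| = 2, RHS = |-1| = 1; 2 ≤ 1 — FAILS  ← closest negative counterexample to 0

Answer: x = -1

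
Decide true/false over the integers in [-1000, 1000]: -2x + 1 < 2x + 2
The claim fails at x = -1:
x = -1: LHS = -2·(-1) + 1 = 3, RHS = 2·(-1) + 2 = 0; 3 < 0 — FAILS

Because a single integer refutes it, the statement is false.

Answer: False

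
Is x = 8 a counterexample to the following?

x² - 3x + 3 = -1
Substitute x = 8 into the relation:
x = 8: LHS = 8² - 3·8 + 3 = 43; 43 = -1 — FAILS

Since the claim fails at x = 8, this value is a counterexample.

Answer: Yes, x = 8 is a counterexample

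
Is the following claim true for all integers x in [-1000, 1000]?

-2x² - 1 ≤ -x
Over all integers in [-1000, 1000], LHS − RHS is largest at x = 0, where it equals -1:
x = 0: LHS = -2·0² - 1 = -1, RHS = -0 = 0; -1 ≤ 0 — holds
At the ends of the range:
x = -1000: LHS = -2·(-1000)² - 1 = -2000001, RHS = -(-1000) = 1000; -2000001 ≤ 1000 — holds
x = 1000: LHS = -2·1000² - 1 = -2000001; -2000001 ≤ -1000 — holds
Hence LHS − RHS is never positive, i.e. LHS ≤ RHS throughout, so the relation holds for every integer in [-1000, 1000].

No counterexample exists.

Answer: True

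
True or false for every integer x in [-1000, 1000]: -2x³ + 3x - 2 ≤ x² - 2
The claim fails at x = -2:
x = -2: LHS = -2·(-2)³ + 3·(-2) - 2 = 8, RHS = (-2)² - 2 = 2; 8 ≤ 2 — FAILS

Because a single integer refutes it, the statement is false.

Answer: False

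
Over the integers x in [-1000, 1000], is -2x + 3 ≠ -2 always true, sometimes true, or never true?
Track d = LHS − RHS over the integers in [-1000, 1000]. Equality would need d = 0, but d changes sign only between consecutive integers, jumping over 0:
x = 2: LHS = -2·2 + 3 = -1; -1 ≠ -2 — holds  (d = 1)
x = 3: LHS = -2·3 + 3 = -3; -3 ≠ -2 — holds  (d = -1)
Away from these crossings d keeps a constant sign, and checking every integer in [-1000, 1000] confirms d ≠ 0 throughout. Hence the two sides are never equal, so the relation holds for every integer in [-1000, 1000].

No counterexample exists.

Answer: Always true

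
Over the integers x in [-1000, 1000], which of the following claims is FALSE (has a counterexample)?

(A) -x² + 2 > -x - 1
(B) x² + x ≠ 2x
(A) x = -2: LHS = -(-2)² + 2 = -2, RHS = -(-2) - 1 = 1; -2 > 1 — FAILS
(B) x = 0: LHS = 0² + 0 = 0, RHS = 2·0 = 0; 0 ≠ 0 — FAILS

Answer: Both A and B are false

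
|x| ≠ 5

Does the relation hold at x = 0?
x = 0: LHS = |0| = 0; 0 ≠ 5 — holds

The relation is satisfied at x = 0.

Answer: Yes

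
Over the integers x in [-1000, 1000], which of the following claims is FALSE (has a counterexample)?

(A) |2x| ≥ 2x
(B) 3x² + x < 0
(A) Over all integers in [-1000, 1000], LHS − RHS is smallest at x = 0, where it equals 0:
x = 0: LHS = |2·0| = |0| = 0, RHS = 2·0 = 0; 0 ≥ 0 — holds
At the ends of the range:
x = -1000: LHS = |2·(-1000)| = |-2000| = 2000, RHS = 2·(-1000) = -2000; 2000 ≥ -2000 — holds
x = 1000: LHS = |2·1000| = |2000| = 2000, RHS = 2·1000 = 2000; 2000 ≥ 2000 — holds
Hence LHS − RHS is never negative, i.e. LHS ≥ RHS throughout, so the relation holds for every integer in [-1000, 1000].

(B) x = 0: LHS = 3·0² + 0 = 0; 0 < 0 — FAILS

Only (B) has a counterexample.

Answer: B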